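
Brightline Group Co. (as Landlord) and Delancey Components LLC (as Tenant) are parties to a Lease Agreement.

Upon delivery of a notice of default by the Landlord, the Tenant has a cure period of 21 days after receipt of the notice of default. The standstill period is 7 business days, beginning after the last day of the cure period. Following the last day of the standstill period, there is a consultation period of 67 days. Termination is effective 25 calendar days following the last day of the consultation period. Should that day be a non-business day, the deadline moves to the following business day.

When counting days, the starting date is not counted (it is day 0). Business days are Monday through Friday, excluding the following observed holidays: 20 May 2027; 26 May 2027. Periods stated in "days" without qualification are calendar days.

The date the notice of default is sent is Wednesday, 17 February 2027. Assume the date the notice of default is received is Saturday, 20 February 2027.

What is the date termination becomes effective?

23 June 2027

The last day of the cure period: 20 February 2027 + 21 days = 13 March 2027.
The last day of the standstill period: 7 business days after Saturday, 13 March 2027, skipping weekends — Mar 15, Mar 16, Mar 17, Mar 18, Mar 19, Mar 22, Mar 23 — lands on Tuesday, 23 March 2027.
The last day of the consultation period: 67 calendar days after 23 March 2027 is 29 May 2027.
The date termination becomes effective: 29 May 2027 + 25 days = 23 June 2027. 23 June 2027 is a Wednesday and is not a listed holiday, so no roll-forward applies.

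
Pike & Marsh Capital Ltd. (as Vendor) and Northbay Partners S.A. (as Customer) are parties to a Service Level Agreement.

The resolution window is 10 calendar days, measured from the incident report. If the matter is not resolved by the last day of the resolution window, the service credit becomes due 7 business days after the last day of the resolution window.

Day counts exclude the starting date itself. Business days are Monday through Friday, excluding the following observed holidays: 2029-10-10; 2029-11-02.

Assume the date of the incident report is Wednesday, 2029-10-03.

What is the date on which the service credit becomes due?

The last day of the resolution window: 10 calendar days after 2029-10-03 is 2029-10-13.
The date on which the service credit becomes due: 7 business days after Saturday, 2029-10-13, skipping weekends — Oct 15, Oct 16, Oct 17, Oct 18, Oct 19, Oct 22, Oct 23 — lands on Tuesday, 2029-10-23.

2029-10-23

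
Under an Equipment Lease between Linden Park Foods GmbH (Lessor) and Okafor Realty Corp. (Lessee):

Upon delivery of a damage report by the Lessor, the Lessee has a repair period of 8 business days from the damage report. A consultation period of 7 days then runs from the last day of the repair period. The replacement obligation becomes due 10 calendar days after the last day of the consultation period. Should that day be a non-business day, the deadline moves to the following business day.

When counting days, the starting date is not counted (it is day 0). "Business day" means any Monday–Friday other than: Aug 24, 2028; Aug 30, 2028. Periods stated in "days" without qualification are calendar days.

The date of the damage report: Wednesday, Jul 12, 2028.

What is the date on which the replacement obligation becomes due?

The last day of the repair period: counting 8 business days from Wednesday, Jul 12, 2028 (Jul 13, Jul 14, Jul 17, Jul 18, Jul 19, Jul 20, Jul 21, Jul 24, skipping weekends) reaches Monday, Jul 24, 2028.
The last day of the consultation period: Jul 24, 2028 + 7 days = Jul 31, 2028.
The date on which the replacement obligation becomes due: Jul 31, 2028 + 10 days = Aug 10, 2028. Aug 10, 2028 is a Thursday and is not a listed holiday, so no roll-forward applies.

Aug 10, 2028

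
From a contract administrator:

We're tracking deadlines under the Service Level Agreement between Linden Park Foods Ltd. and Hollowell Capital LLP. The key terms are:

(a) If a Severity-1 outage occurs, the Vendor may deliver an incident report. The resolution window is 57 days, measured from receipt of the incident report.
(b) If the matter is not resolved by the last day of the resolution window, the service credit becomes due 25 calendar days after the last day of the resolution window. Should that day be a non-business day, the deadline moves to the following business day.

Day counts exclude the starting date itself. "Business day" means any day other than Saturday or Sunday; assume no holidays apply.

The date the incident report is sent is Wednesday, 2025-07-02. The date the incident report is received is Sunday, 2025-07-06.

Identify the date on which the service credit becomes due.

2025-09-26

Adding 57 calendar days to 2025-07-06 gives 2025-09-01, which is the last day of the resolution window.
The date on which the service credit becomes due: 25 calendar days after 2025-09-01 is 2025-09-26. 2025-09-26 is a Friday, so no roll-forward applies.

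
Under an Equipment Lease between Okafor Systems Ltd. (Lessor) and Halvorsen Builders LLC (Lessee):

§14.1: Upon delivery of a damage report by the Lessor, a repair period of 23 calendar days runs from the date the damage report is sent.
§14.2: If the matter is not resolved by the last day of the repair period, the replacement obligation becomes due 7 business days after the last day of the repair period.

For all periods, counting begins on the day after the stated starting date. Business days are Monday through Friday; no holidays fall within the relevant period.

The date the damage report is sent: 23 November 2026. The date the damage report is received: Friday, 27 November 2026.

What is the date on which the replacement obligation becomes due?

The last day of the repair period: 23 calendar days after 23 November 2026 is 16 December 2026.
The date on which the replacement obligation becomes due: counting 7 business days from Wednesday, 16 December 2026 (Dec 17, Dec 18, Dec 21, Dec 22, Dec 23, Dec 24, Dec 25, skipping weekends) reaches Friday, 25 December 2026.

25 December 2026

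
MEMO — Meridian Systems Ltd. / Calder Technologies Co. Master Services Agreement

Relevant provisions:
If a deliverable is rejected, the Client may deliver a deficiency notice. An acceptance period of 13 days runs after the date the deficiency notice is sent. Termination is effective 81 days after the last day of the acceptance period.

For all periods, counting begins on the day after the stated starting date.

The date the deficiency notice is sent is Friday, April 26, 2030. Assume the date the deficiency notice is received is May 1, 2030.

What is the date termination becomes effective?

July 29, 2030

The last day of the acceptance period: April 26, 2030 + 13 days = May 9, 2030.
Adding 81 calendar days to May 9, 2030 gives July 29, 2030, which is the date termination becomes effective.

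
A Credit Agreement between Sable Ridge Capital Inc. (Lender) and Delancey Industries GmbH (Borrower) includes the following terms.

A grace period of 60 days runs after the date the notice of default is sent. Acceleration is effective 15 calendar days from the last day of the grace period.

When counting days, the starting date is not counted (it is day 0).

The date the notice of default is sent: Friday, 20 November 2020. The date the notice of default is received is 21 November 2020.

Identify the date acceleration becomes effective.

The last day of the grace period: 60 calendar days after 20 November 2020 is 19 January 2021.
Adding 15 calendar days to 19 January 2021 gives 3 February 2021, which is the date acceleration becomes effective.

3 February 2021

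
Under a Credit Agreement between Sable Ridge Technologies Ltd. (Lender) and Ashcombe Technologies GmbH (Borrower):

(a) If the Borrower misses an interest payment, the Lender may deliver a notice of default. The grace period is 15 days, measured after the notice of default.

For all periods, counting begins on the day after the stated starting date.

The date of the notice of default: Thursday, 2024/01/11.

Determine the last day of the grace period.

2024/01/26

The last day of the grace period: 2024/01/11 + 15 days = 2024/01/26.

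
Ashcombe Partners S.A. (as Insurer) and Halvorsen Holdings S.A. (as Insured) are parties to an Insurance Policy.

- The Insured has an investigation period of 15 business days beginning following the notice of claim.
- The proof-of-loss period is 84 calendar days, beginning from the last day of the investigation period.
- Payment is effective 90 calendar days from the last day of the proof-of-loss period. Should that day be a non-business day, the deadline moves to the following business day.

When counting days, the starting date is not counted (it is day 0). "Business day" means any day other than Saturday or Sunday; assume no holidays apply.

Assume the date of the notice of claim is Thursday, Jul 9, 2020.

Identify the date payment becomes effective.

The last day of the investigation period: counting 15 business days from Thursday, Jul 9, 2020 (Jul 10, Jul 13, Jul 14, Jul 15, …, Jul 28, Jul 29, Jul 30, skipping weekends) reaches Thursday, Jul 30, 2020.
The last day of the proof-of-loss period: Jul 30, 2020 + 84 days = Oct 22, 2020.
Adding 90 calendar days to Oct 22, 2020 gives Jan 20, 2021, which is the date payment becomes effective. Jan 20, 2021 is a Wednesday, so no roll-forward applies.

Jan 20, 2021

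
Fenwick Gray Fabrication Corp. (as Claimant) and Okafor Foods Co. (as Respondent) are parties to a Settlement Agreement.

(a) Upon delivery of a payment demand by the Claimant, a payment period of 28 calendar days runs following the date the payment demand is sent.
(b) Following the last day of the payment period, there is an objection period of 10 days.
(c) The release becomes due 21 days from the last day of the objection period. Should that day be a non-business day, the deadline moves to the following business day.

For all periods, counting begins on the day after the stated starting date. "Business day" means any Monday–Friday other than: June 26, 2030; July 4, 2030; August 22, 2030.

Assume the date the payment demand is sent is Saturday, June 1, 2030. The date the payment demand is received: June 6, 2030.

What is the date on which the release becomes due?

Adding 28 calendar days to June 1, 2030 gives June 29, 2030, which is the last day of the payment period.
The last day of the objection period: 10 calendar days after June 29, 2030 is July 9, 2030.
The date on which the release becomes due: July 9, 2030 + 21 days = July 30, 2030. July 30, 2030 is a Tuesday and is not a listed holiday, so no roll-forward applies.

July 30, 2030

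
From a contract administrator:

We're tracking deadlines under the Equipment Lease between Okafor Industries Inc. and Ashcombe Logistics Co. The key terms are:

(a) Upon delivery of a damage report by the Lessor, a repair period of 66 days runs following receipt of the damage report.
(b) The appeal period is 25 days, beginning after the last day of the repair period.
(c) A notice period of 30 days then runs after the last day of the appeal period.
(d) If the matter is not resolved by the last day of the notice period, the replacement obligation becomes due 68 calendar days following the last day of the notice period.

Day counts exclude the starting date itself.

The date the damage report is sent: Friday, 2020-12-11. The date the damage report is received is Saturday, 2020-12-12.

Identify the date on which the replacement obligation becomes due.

2021-06-19

The last day of the repair period: 2020-12-12 + 66 days = 2021-02-16.
The last day of the appeal period: 2021-02-16 + 25 days = 2021-03-13.
Adding 30 calendar days to 2021-03-13 gives 2021-04-12, which is the last day of the notice period.
The date on which the replacement obligation becomes due: 68 calendar days after 2021-04-12 is 2021-06-19.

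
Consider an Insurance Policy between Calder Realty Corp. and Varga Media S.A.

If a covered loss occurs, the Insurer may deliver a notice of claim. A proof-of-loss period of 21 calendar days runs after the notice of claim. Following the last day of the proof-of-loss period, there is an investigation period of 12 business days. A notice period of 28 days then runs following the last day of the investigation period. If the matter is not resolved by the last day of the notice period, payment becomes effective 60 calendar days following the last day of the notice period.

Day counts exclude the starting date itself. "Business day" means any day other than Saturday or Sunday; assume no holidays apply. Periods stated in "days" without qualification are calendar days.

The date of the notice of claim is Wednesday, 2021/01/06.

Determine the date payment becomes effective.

2021/05/11

The last day of the proof-of-loss period: 21 calendar days after 2021/01/06 is 2021/01/27.
The last day of the investigation period: counting 12 business days from Wednesday, 2021/01/27 (Jan 28, Jan 29, Feb 1, Feb 2, …, Feb 10, Feb 11, Feb 12, skipping weekends) reaches Friday, 2021/02/12.
The last day of the notice period: 28 calendar days after 2021/02/12 is 2021/03/12.
Adding 60 calendar days to 2021/03/12 gives 2021/05/11, which is the date payment becomes effective.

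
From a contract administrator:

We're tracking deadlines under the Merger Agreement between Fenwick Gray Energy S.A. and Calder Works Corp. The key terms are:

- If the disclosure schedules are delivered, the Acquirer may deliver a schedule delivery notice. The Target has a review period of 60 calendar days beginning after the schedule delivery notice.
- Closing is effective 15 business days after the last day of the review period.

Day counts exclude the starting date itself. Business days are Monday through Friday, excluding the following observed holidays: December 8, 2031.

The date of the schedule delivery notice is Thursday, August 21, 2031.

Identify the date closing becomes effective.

The last day of the review period: August 21, 2031 + 60 days = October 20, 2031.
The date closing becomes effective: counting 15 business days from Monday, October 20, 2031 (Oct 21, Oct 22, Oct 23, Oct 24, …, Nov 6, Nov 7, Nov 10, skipping weekends) reaches Monday, November 10, 2031.

November 10, 2031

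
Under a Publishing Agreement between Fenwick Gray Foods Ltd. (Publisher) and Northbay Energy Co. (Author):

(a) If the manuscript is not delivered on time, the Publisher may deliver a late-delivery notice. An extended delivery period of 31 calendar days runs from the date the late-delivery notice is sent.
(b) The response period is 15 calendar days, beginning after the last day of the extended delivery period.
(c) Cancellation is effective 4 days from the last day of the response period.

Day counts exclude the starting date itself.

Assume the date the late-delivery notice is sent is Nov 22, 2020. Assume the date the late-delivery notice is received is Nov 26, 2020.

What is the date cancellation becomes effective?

The last day of the extended delivery period: 31 calendar days after Nov 22, 2020 is Dec 23, 2020.
The last day of the response period: Dec 23, 2020 + 15 days = Jan 7, 2021.
Adding 4 calendar days to Jan 7, 2021 gives Jan 11, 2021, which is the date cancellation becomes effective.

Jan 11, 2021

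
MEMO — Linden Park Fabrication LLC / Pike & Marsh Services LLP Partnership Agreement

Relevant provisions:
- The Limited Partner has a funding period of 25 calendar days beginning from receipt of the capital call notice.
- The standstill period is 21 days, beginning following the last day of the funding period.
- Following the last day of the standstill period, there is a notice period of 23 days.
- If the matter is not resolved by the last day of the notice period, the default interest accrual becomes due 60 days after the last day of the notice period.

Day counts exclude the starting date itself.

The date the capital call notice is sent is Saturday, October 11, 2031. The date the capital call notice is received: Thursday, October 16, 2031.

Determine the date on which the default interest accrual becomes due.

February 22, 2032

The last day of the funding period: 25 calendar days after October 16, 2031 is November 10, 2031.
Adding 21 calendar days to November 10, 2031 gives December 1, 2031, which is the last day of the standstill period.
Adding 23 calendar days to December 1, 2031 gives December 24, 2031, which is the last day of the notice period.
The date on which the default interest accrual becomes due: December 24, 2031 + 60 days = February 22, 2032.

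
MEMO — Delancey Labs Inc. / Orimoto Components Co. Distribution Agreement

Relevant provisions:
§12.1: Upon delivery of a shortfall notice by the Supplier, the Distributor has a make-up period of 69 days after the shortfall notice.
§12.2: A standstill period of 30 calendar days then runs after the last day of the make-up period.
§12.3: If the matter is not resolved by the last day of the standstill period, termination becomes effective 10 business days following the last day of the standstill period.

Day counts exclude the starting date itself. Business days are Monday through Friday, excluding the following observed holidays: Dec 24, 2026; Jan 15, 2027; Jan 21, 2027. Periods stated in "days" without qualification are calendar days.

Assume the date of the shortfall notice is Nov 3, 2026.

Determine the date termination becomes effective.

Feb 24, 2027

The last day of the make-up period: 69 calendar days after Nov 3, 2026 is Jan 11, 2027.
The last day of the standstill period: 30 calendar days after Jan 11, 2027 is Feb 10, 2027.
From Wednesday, Feb 10, 2027, 10 business days (Feb 11, Feb 12, Feb 15, Feb 16, Feb 17, Feb 18, Feb 19, Feb 22, Feb 23, Feb 24, skipping weekends) brings us to Wednesday, Feb 24, 2027, which is the date termination becomes effective.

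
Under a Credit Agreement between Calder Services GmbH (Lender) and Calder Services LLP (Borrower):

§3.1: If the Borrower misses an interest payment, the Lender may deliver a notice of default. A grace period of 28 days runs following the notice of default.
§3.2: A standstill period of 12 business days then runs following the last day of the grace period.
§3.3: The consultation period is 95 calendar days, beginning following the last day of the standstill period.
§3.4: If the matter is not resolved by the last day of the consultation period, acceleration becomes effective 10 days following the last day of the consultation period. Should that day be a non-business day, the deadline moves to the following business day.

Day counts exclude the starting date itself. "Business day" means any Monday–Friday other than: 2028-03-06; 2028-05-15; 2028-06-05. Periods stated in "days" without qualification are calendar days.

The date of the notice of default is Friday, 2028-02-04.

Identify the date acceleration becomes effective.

2028-07-05

Adding 28 calendar days to 2028-02-04 gives 2028-03-03, which is the last day of the grace period.
From Friday, 2028-03-03, 12 business days (Mar 7, Mar 8, Mar 9, Mar 10, …, Mar 20, Mar 21, Mar 22, skipping weekends and the listed holiday on Mar 6) brings us to Wednesday, 2028-03-22, which is the last day of the standstill period.
The last day of the consultation period: 2028-03-22 + 95 days = 2028-06-25.
Adding 10 calendar days to 2028-06-25 gives 2028-07-05, which is the date acceleration becomes effective. 2028-07-05 is a Wednesday and is not a listed holiday, so no roll-forward applies.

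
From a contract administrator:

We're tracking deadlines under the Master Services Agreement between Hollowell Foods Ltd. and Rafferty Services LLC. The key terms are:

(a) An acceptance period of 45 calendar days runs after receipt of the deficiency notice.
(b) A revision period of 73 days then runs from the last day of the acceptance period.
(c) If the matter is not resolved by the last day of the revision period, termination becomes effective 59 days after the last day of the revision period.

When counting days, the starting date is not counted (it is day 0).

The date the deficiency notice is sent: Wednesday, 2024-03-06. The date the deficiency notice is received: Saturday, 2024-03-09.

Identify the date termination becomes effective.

2024-09-02

The last day of the acceptance period: 2024-03-09 + 45 days = 2024-04-23.
Adding 73 calendar days to 2024-04-23 gives 2024-07-05, which is the last day of the revision period.
The date termination becomes effective: 59 calendar days after 2024-07-05 is 2024-09-02.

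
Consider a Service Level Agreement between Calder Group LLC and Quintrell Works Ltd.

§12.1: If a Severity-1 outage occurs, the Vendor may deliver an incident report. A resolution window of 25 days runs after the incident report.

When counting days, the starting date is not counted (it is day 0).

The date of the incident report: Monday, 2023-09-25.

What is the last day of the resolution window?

The last day of the resolution window: 25 calendar days after 2023-09-25 is 2023-10-20.

2023-10-20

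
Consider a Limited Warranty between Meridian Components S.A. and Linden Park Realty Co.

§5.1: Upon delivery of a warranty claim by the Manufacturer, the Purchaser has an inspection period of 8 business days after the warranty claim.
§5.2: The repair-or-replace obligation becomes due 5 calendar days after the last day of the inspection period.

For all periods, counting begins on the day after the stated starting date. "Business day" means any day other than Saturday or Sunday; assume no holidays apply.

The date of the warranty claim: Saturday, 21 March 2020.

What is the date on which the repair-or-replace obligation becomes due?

The last day of the inspection period: 8 business days after Saturday, 21 March 2020, skipping weekends — Mar 23, Mar 24, Mar 25, Mar 26, Mar 27, Mar 30, Mar 31, Apr 1 — lands on Wednesday, 1 April 2020.
Adding 5 calendar days to 1 April 2020 gives 6 April 2020, which is the date on which the repair-or-replace obligation becomes due.

6 April 2020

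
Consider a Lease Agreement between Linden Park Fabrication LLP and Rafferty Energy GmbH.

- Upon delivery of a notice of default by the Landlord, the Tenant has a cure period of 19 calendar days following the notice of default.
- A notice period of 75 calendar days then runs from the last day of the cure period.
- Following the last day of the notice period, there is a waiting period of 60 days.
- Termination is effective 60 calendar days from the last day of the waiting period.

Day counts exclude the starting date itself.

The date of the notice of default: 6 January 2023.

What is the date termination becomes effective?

The last day of the cure period: 19 calendar days after 6 January 2023 is 25 January 2023.
Adding 75 calendar days to 25 January 2023 gives 10 April 2023, which is the last day of the notice period.
The last day of the waiting period: 10 April 2023 + 60 days = 9 June 2023.
The date termination becomes effective: 60 calendar days after 9 June 2023 is 8 August 2023.

8 August 2023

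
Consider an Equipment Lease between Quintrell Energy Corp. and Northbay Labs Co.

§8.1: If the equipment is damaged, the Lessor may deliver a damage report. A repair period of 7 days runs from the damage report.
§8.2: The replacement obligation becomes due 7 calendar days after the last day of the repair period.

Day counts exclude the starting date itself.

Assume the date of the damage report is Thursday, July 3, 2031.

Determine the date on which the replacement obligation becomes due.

Adding 7 calendar days to July 3, 2031 gives July 10, 2031, which is the last day of the repair period.
The date on which the replacement obligation becomes due: July 10, 2031 + 7 days = July 17, 2031.

July 17, 2031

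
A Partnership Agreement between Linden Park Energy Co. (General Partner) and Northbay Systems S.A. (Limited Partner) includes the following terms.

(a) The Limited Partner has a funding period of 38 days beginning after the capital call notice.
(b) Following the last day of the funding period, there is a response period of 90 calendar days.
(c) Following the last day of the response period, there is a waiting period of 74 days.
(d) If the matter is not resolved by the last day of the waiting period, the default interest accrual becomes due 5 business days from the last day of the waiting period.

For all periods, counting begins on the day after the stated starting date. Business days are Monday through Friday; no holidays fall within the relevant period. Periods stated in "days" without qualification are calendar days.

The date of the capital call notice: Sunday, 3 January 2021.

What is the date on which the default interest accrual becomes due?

30 July 2021

The last day of the funding period: 38 calendar days after 3 January 2021 is 10 February 2021.
Adding 90 calendar days to 10 February 2021 gives 11 May 2021, which is the last day of the response period.
The last day of the waiting period: 11 May 2021 + 74 days = 24 July 2021.
From Saturday, 24 July 2021, 5 business days (Jul 26, Jul 27, Jul 28, Jul 29, Jul 30, skipping weekends) brings us to Friday, 30 July 2021, which is the date on which the default interest accrual becomes due.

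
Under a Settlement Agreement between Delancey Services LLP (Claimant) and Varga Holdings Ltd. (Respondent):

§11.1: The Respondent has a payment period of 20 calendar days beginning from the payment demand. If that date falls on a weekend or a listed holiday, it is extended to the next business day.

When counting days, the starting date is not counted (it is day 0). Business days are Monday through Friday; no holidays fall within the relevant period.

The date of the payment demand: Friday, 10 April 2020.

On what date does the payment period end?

30 April 2020

The last day of the payment period: 20 calendar days after 10 April 2020 is 30 April 2020. 30 April 2020 is a Thursday, so no roll-forward applies.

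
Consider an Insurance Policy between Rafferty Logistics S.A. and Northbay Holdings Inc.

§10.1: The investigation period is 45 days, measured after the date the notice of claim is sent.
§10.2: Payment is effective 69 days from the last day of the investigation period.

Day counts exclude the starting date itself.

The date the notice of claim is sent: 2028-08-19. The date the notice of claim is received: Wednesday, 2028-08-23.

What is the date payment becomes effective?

2028-12-11

Adding 45 calendar days to 2028-08-19 gives 2028-10-03, which is the last day of the investigation period.
The date payment becomes effective: 2028-10-03 + 69 days = 2028-12-11.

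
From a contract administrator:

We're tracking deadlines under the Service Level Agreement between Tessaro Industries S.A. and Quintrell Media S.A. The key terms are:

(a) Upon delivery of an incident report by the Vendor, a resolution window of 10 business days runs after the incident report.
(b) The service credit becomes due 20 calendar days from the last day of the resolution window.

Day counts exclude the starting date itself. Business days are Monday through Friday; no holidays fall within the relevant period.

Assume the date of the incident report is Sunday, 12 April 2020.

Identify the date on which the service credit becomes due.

14 May 2020

From Sunday, 12 April 2020, 10 business days (Apr 13, Apr 14, Apr 15, Apr 16, Apr 17, Apr 20, Apr 21, Apr 22, Apr 23, Apr 24, skipping weekends) brings us to Friday, 24 April 2020, which is the last day of the resolution window.
Adding 20 calendar days to 24 April 2020 gives 14 May 2020, which is the date on which the service credit becomes due.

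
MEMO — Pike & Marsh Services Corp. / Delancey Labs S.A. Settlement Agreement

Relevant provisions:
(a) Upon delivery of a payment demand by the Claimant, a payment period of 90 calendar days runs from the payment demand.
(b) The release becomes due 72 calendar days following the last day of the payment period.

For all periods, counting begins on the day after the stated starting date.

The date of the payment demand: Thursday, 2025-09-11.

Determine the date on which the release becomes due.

2026-02-20

Adding 90 calendar days to 2025-09-11 gives 2025-12-10, which is the last day of the payment period.
The date on which the release becomes due: 2025-12-10 + 72 days = 2026-02-20.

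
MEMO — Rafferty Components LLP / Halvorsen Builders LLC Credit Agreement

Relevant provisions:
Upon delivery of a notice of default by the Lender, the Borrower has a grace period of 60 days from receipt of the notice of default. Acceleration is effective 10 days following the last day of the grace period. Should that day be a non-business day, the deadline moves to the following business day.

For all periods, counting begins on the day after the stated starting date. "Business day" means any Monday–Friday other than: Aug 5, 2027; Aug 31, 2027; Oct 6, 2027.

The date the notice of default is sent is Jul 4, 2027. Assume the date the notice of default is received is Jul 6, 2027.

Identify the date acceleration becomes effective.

Sep 14, 2027

Adding 60 calendar days to Jul 6, 2027 gives Sep 4, 2027, which is the last day of the grace period.
Adding 10 calendar days to Sep 4, 2027 gives Sep 14, 2027, which is the date acceleration becomes effective. Sep 14, 2027 is a Tuesday and is not a listed holiday, so no roll-forward applies.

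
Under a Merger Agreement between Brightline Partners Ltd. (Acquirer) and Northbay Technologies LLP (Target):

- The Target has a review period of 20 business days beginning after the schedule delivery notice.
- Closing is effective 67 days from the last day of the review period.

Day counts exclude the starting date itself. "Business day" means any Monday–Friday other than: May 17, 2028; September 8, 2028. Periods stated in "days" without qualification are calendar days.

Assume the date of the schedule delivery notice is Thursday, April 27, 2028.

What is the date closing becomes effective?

August 1, 2028

From Thursday, April 27, 2028, 20 business days (Apr 28, May 1, May 2, May 3, …, May 24, May 25, May 26, skipping weekends and the listed holiday on May 17) brings us to Friday, May 26, 2028, which is the last day of the review period.
Adding 67 calendar days to May 26, 2028 gives August 1, 2028, which is the date closing becomes effective.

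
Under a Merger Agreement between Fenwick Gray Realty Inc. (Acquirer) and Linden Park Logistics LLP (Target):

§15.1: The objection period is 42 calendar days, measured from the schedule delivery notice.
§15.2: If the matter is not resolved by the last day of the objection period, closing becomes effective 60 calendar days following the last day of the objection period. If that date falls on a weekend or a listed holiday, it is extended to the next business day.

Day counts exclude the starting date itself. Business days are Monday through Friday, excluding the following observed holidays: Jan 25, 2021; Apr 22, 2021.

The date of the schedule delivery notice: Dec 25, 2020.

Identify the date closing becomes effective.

Apr 6, 2021

The last day of the objection period: 42 calendar days after Dec 25, 2020 is Feb 5, 2021.
Adding 60 calendar days to Feb 5, 2021 gives Apr 6, 2021, which is the date closing becomes effective. Apr 6, 2021 is a Tuesday and is not a listed holiday, so no roll-forward applies.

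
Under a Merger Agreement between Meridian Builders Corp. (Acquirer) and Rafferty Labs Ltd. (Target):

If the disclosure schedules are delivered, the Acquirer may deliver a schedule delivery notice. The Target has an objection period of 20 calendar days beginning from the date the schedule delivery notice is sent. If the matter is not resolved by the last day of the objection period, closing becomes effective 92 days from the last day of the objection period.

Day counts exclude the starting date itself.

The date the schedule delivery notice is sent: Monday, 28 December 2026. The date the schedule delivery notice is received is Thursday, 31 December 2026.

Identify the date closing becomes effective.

19 April 2027

The last day of the objection period: 28 December 2026 + 20 days = 17 January 2027.
The date closing becomes effective: 92 calendar days after 17 January 2027 is 19 April 2027.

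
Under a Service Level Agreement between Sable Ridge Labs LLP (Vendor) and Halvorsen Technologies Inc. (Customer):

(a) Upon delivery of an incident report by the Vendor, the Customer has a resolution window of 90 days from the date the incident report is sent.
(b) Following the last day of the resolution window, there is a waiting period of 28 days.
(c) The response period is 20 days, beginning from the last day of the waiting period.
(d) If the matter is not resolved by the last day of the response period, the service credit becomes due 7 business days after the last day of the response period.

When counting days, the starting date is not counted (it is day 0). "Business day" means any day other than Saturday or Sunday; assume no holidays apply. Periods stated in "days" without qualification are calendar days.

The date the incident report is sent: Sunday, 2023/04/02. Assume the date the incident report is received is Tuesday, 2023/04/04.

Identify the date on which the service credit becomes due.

2023/08/29

Adding 90 calendar days to 2023/04/02 gives 2023/07/01, which is the last day of the resolution window.
The last day of the waiting period: 28 calendar days after 2023/07/01 is 2023/07/29.
The last day of the response period: 2023/07/29 + 20 days = 2023/08/18.
From Friday, 2023/08/18, 7 business days (Aug 21, Aug 22, Aug 23, Aug 24, Aug 25, Aug 28, Aug 29, skipping weekends) brings us to Tuesday, 2023/08/29, which is the date on which the service credit becomes due.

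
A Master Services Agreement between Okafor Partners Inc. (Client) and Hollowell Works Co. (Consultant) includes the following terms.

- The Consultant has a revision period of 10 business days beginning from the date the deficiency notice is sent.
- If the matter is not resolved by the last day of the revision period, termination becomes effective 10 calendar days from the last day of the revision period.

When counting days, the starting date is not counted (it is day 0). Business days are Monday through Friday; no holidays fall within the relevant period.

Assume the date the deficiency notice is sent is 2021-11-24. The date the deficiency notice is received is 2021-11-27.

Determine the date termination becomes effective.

The last day of the revision period: counting 10 business days from Wednesday, 2021-11-24 (Nov 25, Nov 26, Nov 29, Nov 30, Dec 1, Dec 2, Dec 3, Dec 6, Dec 7, Dec 8, skipping weekends) reaches Wednesday, 2021-12-08.
The date termination becomes effective: 10 calendar days after 2021-12-08 is 2021-12-18.

2021-12-18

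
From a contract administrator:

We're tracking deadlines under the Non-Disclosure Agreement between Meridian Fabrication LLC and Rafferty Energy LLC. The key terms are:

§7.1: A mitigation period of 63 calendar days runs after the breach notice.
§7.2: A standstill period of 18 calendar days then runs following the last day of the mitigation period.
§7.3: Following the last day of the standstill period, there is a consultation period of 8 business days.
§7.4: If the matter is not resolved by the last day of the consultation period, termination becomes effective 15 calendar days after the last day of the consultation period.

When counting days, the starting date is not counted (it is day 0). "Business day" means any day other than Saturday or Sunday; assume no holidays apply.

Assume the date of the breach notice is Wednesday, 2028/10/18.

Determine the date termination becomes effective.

2029/02/01

The last day of the mitigation period: 2028/10/18 + 63 days = 2028/12/20.
The last day of the standstill period: 2028/12/20 + 18 days = 2029/01/07.
From Sunday, 2029/01/07, 8 business days (Jan 8, Jan 9, Jan 10, Jan 11, Jan 12, Jan 15, Jan 16, Jan 17, skipping weekends) brings us to Wednesday, 2029/01/17, which is the last day of the consultation period.
Adding 15 calendar days to 2029/01/17 gives 2029/02/01, which is the date termination becomes effective.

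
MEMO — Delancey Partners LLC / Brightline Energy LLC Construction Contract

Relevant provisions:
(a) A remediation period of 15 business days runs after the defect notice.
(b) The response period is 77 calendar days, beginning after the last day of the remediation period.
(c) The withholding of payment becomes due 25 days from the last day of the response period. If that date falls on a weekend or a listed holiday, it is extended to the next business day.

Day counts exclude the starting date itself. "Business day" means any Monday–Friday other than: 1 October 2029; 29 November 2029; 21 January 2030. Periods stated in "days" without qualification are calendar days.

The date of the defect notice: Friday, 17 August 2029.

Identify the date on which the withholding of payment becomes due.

18 December 2029

The last day of the remediation period: counting 15 business days from Friday, 17 August 2029 (Aug 20, Aug 21, Aug 22, Aug 23, …, Sep 5, Sep 6, Sep 7, skipping weekends) reaches Friday, 7 September 2029.
The last day of the response period: 77 calendar days after 7 September 2029 is 23 November 2029.
Adding 25 calendar days to 23 November 2029 gives 18 December 2029, which is the date on which the withholding of payment becomes due. 18 December 2029 is a Tuesday and is not a listed holiday, so no roll-forward applies.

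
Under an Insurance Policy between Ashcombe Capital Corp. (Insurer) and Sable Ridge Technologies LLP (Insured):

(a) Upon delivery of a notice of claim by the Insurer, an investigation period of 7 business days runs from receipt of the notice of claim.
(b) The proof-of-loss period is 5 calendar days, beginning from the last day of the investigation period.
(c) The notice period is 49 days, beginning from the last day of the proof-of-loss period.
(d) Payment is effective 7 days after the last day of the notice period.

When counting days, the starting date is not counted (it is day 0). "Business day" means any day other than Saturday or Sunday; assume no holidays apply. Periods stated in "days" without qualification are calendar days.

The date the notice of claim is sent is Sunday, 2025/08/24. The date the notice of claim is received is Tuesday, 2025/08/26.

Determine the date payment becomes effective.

The last day of the investigation period: counting 7 business days from Tuesday, 2025/08/26 (Aug 27, Aug 28, Aug 29, Sep 1, Sep 2, Sep 3, Sep 4, skipping weekends) reaches Thursday, 2025/09/04.
The last day of the proof-of-loss period: 2025/09/04 + 5 days = 2025/09/09.
The last day of the notice period: 2025/09/09 + 49 days = 2025/10/28.
The date payment becomes effective: 2025/10/28 + 7 days = 2025/11/04.

2025/11/04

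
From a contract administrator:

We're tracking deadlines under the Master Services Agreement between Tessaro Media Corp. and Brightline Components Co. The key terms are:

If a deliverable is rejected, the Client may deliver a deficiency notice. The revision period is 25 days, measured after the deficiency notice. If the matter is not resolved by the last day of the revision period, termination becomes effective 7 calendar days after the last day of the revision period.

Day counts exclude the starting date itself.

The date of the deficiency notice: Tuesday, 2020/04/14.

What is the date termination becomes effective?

The last day of the revision period: 2020/04/14 + 25 days = 2020/05/09.
The date termination becomes effective: 2020/05/09 + 7 days = 2020/05/16.

2020/05/16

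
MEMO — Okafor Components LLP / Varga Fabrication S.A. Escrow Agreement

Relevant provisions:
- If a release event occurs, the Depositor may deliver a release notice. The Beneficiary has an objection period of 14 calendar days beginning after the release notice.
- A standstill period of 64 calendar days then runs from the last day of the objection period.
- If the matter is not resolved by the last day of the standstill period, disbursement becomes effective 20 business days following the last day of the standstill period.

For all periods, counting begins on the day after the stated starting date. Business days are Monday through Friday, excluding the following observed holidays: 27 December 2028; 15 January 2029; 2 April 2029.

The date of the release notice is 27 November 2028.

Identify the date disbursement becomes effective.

The last day of the objection period: 14 calendar days after 27 November 2028 is 11 December 2028.
Adding 64 calendar days to 11 December 2028 gives 13 February 2029, which is the last day of the standstill period.
From Tuesday, 13 February 2029, 20 business days (Feb 14, Feb 15, Feb 16, Feb 19, …, Mar 9, Mar 12, Mar 13, skipping weekends) brings us to Tuesday, 13 March 2029, which is the date disbursement becomes effective.

13 March 2029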